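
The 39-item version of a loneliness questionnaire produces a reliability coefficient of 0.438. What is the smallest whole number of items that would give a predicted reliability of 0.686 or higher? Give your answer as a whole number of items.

Spearman-Brown solved for the length factor n:
n = r_target (1 − r_old) / [ r_old (1 − r_target) ]
n = [0.686 × 0.562] / [0.438 × 0.314]
n = 0.385532 / 0.137532 ≈ 2.8032
Items needed = n × 39 = 2.8032 × 39 ≈ 109.32 → round up to 110

110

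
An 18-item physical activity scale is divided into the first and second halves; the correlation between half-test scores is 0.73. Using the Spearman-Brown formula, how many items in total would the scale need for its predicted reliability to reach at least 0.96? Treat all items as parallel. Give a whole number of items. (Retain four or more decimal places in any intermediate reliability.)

80

Corrected full-test reliability: r_full = 2 × 0.73 / (1 + 0.73) ≈ 0.8439
Solve Spearman-Brown for n: n = 0.96(1 − 0.8439) / [0.8439(1 − 0.96)] = 4.4394
Items = 4.4394 × 18 ≈ 79.91 → 80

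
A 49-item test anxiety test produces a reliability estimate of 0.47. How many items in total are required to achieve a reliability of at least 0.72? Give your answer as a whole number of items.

143

n = 0.72 × (1 − 0.47) / [ 0.47 × (1 − 0.72) ]
n = 0.3816 / 0.1316 ≈ 2.8997
So the test needs 2.8997 × 49 ≈ 142.09 items; rounding up, 143.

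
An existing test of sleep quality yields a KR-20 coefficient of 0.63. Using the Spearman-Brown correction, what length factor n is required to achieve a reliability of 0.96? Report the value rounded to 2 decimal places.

Rearranging the Spearman-Brown formula for n,
n = r*(1 − r) / [ r (1 − r*) ]
n = 0.96(1 − 0.63) / [0.63(1 − 0.96)]
n = 0.3552 / 0.0252 ≈ 14.0952

14.10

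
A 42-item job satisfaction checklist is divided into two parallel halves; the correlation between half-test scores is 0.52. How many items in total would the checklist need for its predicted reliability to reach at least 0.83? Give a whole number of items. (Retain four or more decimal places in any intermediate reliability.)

r_full = 2(0.52)/(1 + 0.52) = 0.6842
Solve Spearman-Brown for n: n = 0.83(1 − 0.6842) / [0.6842(1 − 0.83)] = 2.2535
Required items = 2.2535 × 42 = 94.65, so 95 items.

95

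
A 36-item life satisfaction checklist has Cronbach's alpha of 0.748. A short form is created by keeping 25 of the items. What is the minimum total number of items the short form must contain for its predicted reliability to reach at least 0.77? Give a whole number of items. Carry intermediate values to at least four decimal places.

41

Short-form reliability: n = 25/36 = 0.6944; r_25 = n·r/(1+(n−1)r) ≈ 0.6733
Then solve for n' with r_old = 0.6733, r_target = 0.77: n' = 0.77(1 − 0.6733)/[0.6733(1 − 0.77)] = 1.6244
Items = 1.6244 × 25 ≈ 40.61 → 41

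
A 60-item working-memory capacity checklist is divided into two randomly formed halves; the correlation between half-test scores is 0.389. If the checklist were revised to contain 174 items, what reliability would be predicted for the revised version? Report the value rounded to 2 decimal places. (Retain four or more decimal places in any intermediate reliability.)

0.79

Full-test reliability from the split-half r: r_full = 2(0.389)/(1 + 0.389) = 0.5601
Then adjust to 174 items: n = 174/60 = 2.9000
r_new = n·r_full / (1 + (n − 1)·r_full) = 1.6243 / 2.0642 ≈ 0.7869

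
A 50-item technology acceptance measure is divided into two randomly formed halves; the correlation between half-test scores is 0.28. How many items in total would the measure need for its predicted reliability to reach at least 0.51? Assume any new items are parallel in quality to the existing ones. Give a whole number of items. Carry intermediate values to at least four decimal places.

67

Corrected full-test reliability: r_full = 2 × 0.28 / (1 + 0.28) ≈ 0.4375
n = r_tgt(1 − r_full) / [r_full(1 − r_tgt)] = 0.51 × 0.5625 / (0.4375 × 0.49) ≈ 1.3382
Required items = 1.3382 × 50 = 66.91, so 67 items.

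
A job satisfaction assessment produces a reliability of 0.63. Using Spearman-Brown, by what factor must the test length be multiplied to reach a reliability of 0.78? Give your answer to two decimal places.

2.08

Invert Spearman-Brown to solve for n:
n = r_target (1 − r_old) / [ r_old (1 − r_target) ]
n = [0.78 × 0.37] / [0.63 × 0.22]
n = 0.2886 / 0.1386 ≈ 2.0823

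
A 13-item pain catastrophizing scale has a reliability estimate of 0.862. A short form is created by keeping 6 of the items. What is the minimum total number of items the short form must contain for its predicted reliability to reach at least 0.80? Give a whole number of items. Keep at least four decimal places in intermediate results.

Short-form reliability: n = 6/13 = 0.4615; r_6 = n·r/(1+(n−1)r) ≈ 0.7424
Then solve for n' with r_old = 0.7424, r_target = 0.80: n' = 0.80(1 − 0.7424)/[0.7424(1 − 0.80)] = 1.3879
Items = 1.3879 × 6 ≈ 8.33 → 9

9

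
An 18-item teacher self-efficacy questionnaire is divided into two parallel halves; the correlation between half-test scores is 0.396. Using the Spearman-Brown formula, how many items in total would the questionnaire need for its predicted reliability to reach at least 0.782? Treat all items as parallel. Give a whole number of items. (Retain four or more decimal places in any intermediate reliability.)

50

Corrected full-test reliability: r_full = 2 × 0.396 / (1 + 0.396) ≈ 0.5673
Solve Spearman-Brown for n: n = 0.782(1 − 0.5673) / [0.5673(1 − 0.782)] = 2.7361
Required items = 2.7361 × 18 = 49.25, so 50 items.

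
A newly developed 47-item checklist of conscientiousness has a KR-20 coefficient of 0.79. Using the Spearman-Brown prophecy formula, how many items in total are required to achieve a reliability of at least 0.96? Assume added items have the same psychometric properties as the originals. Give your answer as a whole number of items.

300

n = 0.96(1 − 0.79) / [0.79(1 − 0.96)]
n = 0.2016 / 0.0316 ≈ 6.3797
6.3797 × 47 = 299.85 → 300 items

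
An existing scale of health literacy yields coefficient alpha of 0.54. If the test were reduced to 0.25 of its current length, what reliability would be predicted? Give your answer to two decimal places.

Spearman-Brown: r_new = n·r / (1 + (n − 1)·r)
r_new = 0.25·0.54 / [1 + (0.25 − 1)·0.54]
     = 0.1350 / 0.5950 = 0.2269

0.23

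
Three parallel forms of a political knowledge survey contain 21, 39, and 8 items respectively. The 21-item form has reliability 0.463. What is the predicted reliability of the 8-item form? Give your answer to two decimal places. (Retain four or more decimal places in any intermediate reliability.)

The 39-item form is not needed; work directly from the 21-item form with n = 8/21 = 0.3810.
r_{8} = n·r / (1 + (n − 1)·r) = 0.1764 / 0.7134 ≈ 0.2473

0.25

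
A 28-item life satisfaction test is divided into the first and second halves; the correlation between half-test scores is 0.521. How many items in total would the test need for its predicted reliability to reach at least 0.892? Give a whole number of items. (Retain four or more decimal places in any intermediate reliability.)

r_full = 2(0.521)/(1 + 0.521) = 0.6851
n = r_tgt(1 − r_full) / [r_full(1 − r_tgt)] = 0.892 × 0.3149 / (0.6851 × 0.108) ≈ 3.7963
Required items = 3.7963 × 28 = 106.30, so 107 items.

107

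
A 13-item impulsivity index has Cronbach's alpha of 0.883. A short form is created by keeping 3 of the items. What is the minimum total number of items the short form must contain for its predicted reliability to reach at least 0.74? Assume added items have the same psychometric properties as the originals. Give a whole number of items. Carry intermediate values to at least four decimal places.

5

Short-form reliability: n = 3/13 = 0.2308; r_3 = n·r/(1+(n−1)r) ≈ 0.6353
Length factor from the short form to reach 0.74: n' = 0.74(1 − 0.6353) / [0.6353(1 − 0.74)] ≈ 1.6339
Total items = 1.6339 × 3 = 4.90, rounded up to 5.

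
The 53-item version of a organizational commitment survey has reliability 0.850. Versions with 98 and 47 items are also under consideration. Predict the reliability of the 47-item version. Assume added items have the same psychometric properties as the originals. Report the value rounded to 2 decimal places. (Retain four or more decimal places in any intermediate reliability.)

0.83

The 98-item form is not needed; work directly from the 53-item form with n = 47/53 = 0.8868.
r_{47} = n·r / (1 + (n − 1)·r) = 0.7538 / 0.9038 ≈ 0.8340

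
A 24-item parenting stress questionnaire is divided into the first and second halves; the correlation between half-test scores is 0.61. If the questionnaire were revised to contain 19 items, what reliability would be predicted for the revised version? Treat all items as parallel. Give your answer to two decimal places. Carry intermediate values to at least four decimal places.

First correct the split-half correlation to full-test reliability: r_full = 2 × 0.61 / (1 + 0.61) ≈ 0.7578
Then adjust to 19 items: n = 19/24 = 0.7917
r_new = n·r_full / (1 + (n − 1)·r_full) = 0.6000 / 0.8422 ≈ 0.7124

0.71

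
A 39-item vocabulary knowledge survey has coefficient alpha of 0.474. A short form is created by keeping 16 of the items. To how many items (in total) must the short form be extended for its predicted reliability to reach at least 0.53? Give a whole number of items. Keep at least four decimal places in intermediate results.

First, r for the 16-item form: n = 16/39 = 0.4103, so r_16 = 0.4103·0.474/(1 + (0.4103 − 1)·0.474) = 0.2699
Length factor from the short form to reach 0.53: n' = 0.53(1 − 0.2699) / [0.2699(1 − 0.53)] ≈ 3.0504
Items = 3.0504 × 16 ≈ 48.81 → 49

49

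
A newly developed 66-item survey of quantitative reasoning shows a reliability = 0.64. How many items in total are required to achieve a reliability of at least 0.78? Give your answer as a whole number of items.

132

n = 0.78 × (1 − 0.64) / [ 0.64 × (1 − 0.78) ]
n = 0.2808 / 0.1408 ≈ 1.9943
Items needed = n × 66 = 1.9943 × 66 ≈ 131.62 → round up to 132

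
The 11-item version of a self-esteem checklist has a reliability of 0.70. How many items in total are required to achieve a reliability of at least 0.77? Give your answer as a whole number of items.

Invert Spearman-Brown to solve for n:
n = r_target (1 − r_old) / [ r_old (1 − r_target) ]
n = [0.77 × 0.30] / [0.70 × 0.23]
n = 0.2310 / 0.1610 ≈ 1.4348
1.4348 × 11 = 15.78 → 16 items

16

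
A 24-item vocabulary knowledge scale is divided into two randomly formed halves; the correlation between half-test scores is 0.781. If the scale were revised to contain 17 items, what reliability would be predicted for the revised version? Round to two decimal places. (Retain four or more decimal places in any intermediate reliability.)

0.83

Spearman-Brown correction (n = 2): r_full = 2·0.781/(1 + 0.781) = 0.8770
Length factor from 24 to 17 items: n = 17/24 = 0.7083
r_new = n·r_full / (1 + (n − 1)·r_full) = 0.6212 / 0.7442 ≈ 0.8347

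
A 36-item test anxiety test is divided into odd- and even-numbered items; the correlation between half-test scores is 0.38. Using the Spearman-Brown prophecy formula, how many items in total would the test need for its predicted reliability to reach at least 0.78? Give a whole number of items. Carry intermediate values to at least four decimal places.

Corrected full-test reliability: r_full = 2 × 0.38 / (1 + 0.38) ≈ 0.5507
Solve Spearman-Brown for n: n = 0.78(1 − 0.5507) / [0.5507(1 − 0.78)] = 2.8926
Items = 2.8926 × 36 ≈ 104.13 → 105

105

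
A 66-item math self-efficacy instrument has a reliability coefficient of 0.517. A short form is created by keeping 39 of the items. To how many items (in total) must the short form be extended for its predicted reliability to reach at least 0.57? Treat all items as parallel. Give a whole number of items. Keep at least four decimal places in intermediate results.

82

First, r for the 39-item form: n = 39/66 = 0.5909, so r_39 = 0.5909·0.517/(1 + (0.5909 − 1)·0.517) = 0.3874
Then solve for n' with r_old = 0.3874, r_target = 0.57: n' = 0.57(1 − 0.3874)/[0.3874(1 − 0.57)] = 2.0962
Total items = 2.0962 × 39 = 81.75, rounded up to 82.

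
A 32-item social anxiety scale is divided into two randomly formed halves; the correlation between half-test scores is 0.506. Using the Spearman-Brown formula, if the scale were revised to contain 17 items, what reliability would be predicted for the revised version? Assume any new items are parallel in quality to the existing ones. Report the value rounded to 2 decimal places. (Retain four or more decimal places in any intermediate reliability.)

0.52

Full-test reliability from the split-half r: r_full = 2(0.506)/(1 + 0.506) = 0.6720
Then adjust to 17 items: n = 17/32 = 0.5312
r_new = n·r_full / (1 + (n − 1)·r_full) = 0.3570 / 0.6850 ≈ 0.5212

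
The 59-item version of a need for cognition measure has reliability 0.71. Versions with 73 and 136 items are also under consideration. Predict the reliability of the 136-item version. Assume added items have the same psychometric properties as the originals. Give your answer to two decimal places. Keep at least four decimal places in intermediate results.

Only the ratio of lengths matters: n = 136/59 = 2.3051
r_{136} = n·r / (1 + (n − 1)·r) = 1.6366 / 1.9266 ≈ 0.8495

0.85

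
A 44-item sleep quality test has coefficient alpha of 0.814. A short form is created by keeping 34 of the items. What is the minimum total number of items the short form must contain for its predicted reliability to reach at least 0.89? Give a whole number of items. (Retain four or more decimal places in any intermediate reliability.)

82

First, r for the 34-item form: n = 34/44 = 0.7727, so r_34 = 0.7727·0.814/(1 + (0.7727 − 1)·0.814) = 0.7718
Length factor from the short form to reach 0.89: n' = 0.89(1 − 0.7718) / [0.7718(1 − 0.89)] ≈ 2.3923
Total items = 2.3923 × 34 = 81.34, rounded up to 82.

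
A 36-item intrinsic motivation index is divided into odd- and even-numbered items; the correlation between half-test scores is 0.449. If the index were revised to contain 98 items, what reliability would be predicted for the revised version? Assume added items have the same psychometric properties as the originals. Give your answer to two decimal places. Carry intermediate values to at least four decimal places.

First correct the split-half correlation to full-test reliability: r_full = 2 × 0.449 / (1 + 0.449) ≈ 0.6197
Length factor from 36 to 98 items: n = 98/36 = 2.7222
r_new = n·r_full / (1 + (n − 1)·r_full) = 1.6869 / 2.0672 ≈ 0.8160

0.82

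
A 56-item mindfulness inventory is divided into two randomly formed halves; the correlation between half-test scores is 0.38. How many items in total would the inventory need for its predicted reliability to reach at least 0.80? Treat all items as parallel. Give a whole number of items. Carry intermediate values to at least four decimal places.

Corrected full-test reliability: r_full = 2 × 0.38 / (1 + 0.38) ≈ 0.5507
n = r_tgt(1 − r_full) / [r_full(1 − r_tgt)] = 0.80 × 0.4493 / (0.5507 × 0.20) ≈ 3.2635
Required items = 3.2635 × 56 = 182.76, so 183 items.

183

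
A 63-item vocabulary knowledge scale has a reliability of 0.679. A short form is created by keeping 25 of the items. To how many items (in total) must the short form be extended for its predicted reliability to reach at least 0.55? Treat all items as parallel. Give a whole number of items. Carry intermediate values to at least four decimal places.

First, r for the 25-item form: n = 25/63 = 0.3968, so r_25 = 0.3968·0.679/(1 + (0.3968 − 1)·0.679) = 0.4563
Length factor from the short form to reach 0.55: n' = 0.55(1 − 0.4563) / [0.4563(1 − 0.55)] ≈ 1.4563
Items = 1.4563 × 25 ≈ 36.41 → 37

37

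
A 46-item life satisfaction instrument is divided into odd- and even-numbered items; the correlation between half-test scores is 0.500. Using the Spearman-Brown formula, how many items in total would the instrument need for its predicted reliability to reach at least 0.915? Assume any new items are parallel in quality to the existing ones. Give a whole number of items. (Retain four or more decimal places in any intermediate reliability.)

Corrected full-test reliability: r_full = 2 × 0.500 / (1 + 0.500) ≈ 0.6667
n = r_tgt(1 − r_full) / [r_full(1 − r_tgt)] = 0.915 × 0.3333 / (0.6667 × 0.085) ≈ 5.3815
Required items = 5.3815 × 46 = 247.55, so 248 items.

248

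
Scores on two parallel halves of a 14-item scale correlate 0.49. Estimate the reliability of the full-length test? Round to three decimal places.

0.658

Each half is half the length of the full test, so the full test is n = 2 times a half.
r_full = 2r_hh / (1 + r_hh) = 2 × 0.49 / (1 + 0.49)
       = 0.9800 / 1.4900 = 0.6577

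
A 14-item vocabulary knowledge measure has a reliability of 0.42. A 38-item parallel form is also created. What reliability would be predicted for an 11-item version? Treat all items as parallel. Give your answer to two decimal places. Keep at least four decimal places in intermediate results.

0.36

Only the ratio of lengths matters: n = 11/14 = 0.7857
r_{11} = n·r / (1 + (n − 1)·r) = 0.3300 / 0.9100 ≈ 0.3626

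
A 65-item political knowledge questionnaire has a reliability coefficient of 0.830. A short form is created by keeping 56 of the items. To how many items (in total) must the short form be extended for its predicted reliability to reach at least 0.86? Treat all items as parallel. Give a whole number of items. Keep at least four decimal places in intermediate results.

82

First, r for the 56-item form: n = 56/65 = 0.8615, so r_56 = 0.8615·0.830/(1 + (0.8615 − 1)·0.830) = 0.8079
Then solve for n' with r_old = 0.8079, r_target = 0.86: n' = 0.86(1 − 0.8079)/[0.8079(1 − 0.86)] = 1.4606
Total items = 1.4606 × 56 = 81.79, rounded up to 82.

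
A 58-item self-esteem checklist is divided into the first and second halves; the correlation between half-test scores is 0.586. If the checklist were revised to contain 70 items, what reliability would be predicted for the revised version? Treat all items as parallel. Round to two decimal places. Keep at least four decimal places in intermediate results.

First correct the split-half correlation to full-test reliability: r_full = 2 × 0.586 / (1 + 0.586) ≈ 0.7390
Length factor from 58 to 70 items: n = 70/58 = 1.2069
r_new = n·r_full / (1 + (n − 1)·r_full) = 0.8919 / 1.1529 ≈ 0.7736

0.77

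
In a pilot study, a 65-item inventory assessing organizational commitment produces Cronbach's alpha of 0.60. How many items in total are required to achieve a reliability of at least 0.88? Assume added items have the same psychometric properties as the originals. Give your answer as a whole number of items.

318

Invert Spearman-Brown to solve for n:
n = r_target (1 − r_old) / [ r_old (1 − r_target) ]
n = 0.88 × (1 − 0.60) / [ 0.60 × (1 − 0.88) ]
n = 0.3520 / 0.0720 ≈ 4.8889
Items needed = n × 65 = 4.8889 × 65 ≈ 317.78 → round up to 318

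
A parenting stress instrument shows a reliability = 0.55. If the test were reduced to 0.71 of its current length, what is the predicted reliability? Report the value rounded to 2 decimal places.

Spearman-Brown: r_new = n·r / (1 + (n − 1)·r)
r_new = 0.71·0.55 / [1 + (0.71 − 1)·0.55]
r_new = 0.3905 / 0.8405 ≈ 0.4646

0.46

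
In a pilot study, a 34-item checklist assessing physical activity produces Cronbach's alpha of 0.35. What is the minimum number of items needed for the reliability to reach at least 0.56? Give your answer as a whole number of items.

Spearman-Brown solved for the length factor n:
n = r*(1 − r) / [ r (1 − r*) ]
n = [0.56 × 0.65] / [0.35 × 0.44]
  = 0.3640 / 0.1540 = 2.3636
Items needed = n × 34 = 2.3636 × 34 ≈ 80.36 → round up to 81

81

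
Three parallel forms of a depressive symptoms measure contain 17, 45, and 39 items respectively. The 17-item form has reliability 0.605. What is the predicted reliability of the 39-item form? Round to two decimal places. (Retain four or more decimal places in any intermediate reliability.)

Only the ratio of lengths matters: n = 39/17 = 2.2941
r_{39} = n·r / (1 + (n − 1)·r) = 1.3879 / 1.7829 ≈ 0.7785

0.78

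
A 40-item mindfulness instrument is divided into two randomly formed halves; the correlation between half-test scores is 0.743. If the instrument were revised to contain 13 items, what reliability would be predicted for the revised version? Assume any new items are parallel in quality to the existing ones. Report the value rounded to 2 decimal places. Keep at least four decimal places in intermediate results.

0.65

First correct the split-half correlation to full-test reliability: r_full = 2 × 0.743 / (1 + 0.743) ≈ 0.8526
Length factor from 40 to 13 items: n = 13/40 = 0.3250
r_new = n·r_full / (1 + (n − 1)·r_full) = 0.2771 / 0.4245 ≈ 0.6528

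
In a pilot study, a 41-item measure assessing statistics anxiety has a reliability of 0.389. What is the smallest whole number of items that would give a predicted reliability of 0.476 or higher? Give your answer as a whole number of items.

59

Rearranging the Spearman-Brown formula for n,
n = r_target (1 − r_old) / [ r_old (1 − r_target) ]
n = 0.476 × (1 − 0.389) / [ 0.389 × (1 − 0.476) ]
n = 0.290836 / 0.203836 ≈ 1.4268
Items needed = n × 41 = 1.4268 × 41 ≈ 58.50 → round up to 59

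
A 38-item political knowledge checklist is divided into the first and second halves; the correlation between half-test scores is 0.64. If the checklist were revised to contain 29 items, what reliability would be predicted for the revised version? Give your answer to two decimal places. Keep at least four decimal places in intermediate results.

0.73

First correct the split-half correlation to full-test reliability: r_full = 2 × 0.64 / (1 + 0.64) ≈ 0.7805
Length factor from 38 to 29 items: n = 29/38 = 0.7632
r_new = n·r_full / (1 + (n − 1)·r_full) = 0.5957 / 0.8152 ≈ 0.7307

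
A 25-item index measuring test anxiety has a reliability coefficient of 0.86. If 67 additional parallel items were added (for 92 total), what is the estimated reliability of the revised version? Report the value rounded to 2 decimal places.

Length ratio n = 92/25 = 3.68
Apply the Spearman-Brown prophecy formula, r' = nr / [1 + (n − 1)r]:
r_new = (3.68 × 0.86) / (1 + (3.68 − 1) × 0.86)
     = 3.1648 / 3.3048 = 0.9576

0.96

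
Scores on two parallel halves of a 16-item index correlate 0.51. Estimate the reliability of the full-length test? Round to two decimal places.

r_full = 2(0.51) / (1 + 0.51)
       = 1.0200 / 1.5100 = 0.6755

0.68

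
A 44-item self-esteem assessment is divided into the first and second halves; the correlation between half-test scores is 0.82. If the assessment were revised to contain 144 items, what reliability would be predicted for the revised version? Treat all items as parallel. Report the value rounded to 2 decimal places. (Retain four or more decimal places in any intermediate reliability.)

0.97

Full-test reliability from the split-half r: r_full = 2(0.82)/(1 + 0.82) = 0.9011
Length factor from 44 to 144 items: n = 144/44 = 3.2727
r_new = n·r_full / (1 + (n − 1)·r_full) = 2.9490 / 3.0479 ≈ 0.9676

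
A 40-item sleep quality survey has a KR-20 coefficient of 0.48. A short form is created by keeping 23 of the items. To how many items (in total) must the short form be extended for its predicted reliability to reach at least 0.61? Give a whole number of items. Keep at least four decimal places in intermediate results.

First, r for the 23-item form: n = 23/40 = 0.5750, so r_23 = 0.5750·0.48/(1 + (0.5750 − 1)·0.48) = 0.3467
Length factor from the short form to reach 0.61: n' = 0.61(1 − 0.3467) / [0.3467(1 − 0.61)] ≈ 2.9473
Total items = 2.9473 × 23 = 67.79, rounded up to 68.

68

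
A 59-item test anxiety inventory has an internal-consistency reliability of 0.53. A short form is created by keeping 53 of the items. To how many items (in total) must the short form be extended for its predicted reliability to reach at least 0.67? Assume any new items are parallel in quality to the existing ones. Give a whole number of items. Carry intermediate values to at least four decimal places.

107

Short-form reliability: n = 53/59 = 0.8983; r_53 = n·r/(1+(n−1)r) ≈ 0.5032
Then solve for n' with r_old = 0.5032, r_target = 0.67: n' = 0.67(1 − 0.5032)/[0.5032(1 − 0.67)] = 2.0045
Total items = 2.0045 × 53 = 106.24, rounded up to 107.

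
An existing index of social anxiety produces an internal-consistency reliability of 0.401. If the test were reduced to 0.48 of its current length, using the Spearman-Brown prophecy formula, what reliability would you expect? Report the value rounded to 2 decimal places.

By Spearman-Brown, r_new = n r / (1 + (n − 1) r).
r_new = (0.48 × 0.401) / (1 + (0.48 − 1) × 0.401)
r_new = 0.1925 / 0.7915 ≈ 0.2432

0.24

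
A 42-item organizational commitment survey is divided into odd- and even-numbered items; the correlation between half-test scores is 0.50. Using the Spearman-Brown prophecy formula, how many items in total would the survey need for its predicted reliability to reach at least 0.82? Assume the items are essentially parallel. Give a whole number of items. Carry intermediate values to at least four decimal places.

96

Corrected full-test reliability: r_full = 2 × 0.50 / (1 + 0.50) ≈ 0.6667
Solve Spearman-Brown for n: n = 0.82(1 − 0.6667) / [0.6667(1 − 0.82)] = 2.2774
Required items = 2.2774 × 42 = 95.65, so 96 items.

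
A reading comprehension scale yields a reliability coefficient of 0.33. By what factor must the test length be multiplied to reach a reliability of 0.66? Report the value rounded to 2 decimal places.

3.94

Rearranging the Spearman-Brown formula for n,
n = r*(1 − r) / [ r (1 − r*) ]
n = 0.66(1 − 0.33) / [0.33(1 − 0.66)]
  = 0.4422 / 0.1122 = 3.9412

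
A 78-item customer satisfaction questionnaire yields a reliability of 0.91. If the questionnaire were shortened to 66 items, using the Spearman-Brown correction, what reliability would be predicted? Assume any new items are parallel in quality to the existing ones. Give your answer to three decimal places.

0.895

Length ratio n = 66/78 = 0.8462
Apply the Spearman-Brown prophecy formula, r' = nr / [1 + (n − 1)r]:
r_new = 0.8462·0.91 / [1 + (0.8462 − 1)·0.91]
     = 0.7700 / 0.8600 = 0.8953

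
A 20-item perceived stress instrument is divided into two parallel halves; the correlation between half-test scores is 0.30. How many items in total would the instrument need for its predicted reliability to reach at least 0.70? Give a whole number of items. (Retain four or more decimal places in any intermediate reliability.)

Corrected full-test reliability: r_full = 2 × 0.30 / (1 + 0.30) ≈ 0.4615
Solve Spearman-Brown for n: n = 0.70(1 − 0.4615) / [0.4615(1 − 0.70)] = 2.7226
Required items = 2.7226 × 20 = 54.45, so 55 items.

55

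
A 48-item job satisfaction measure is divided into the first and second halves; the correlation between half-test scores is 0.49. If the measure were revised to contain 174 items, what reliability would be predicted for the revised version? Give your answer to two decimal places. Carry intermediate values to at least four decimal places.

Spearman-Brown correction (n = 2): r_full = 2·0.49/(1 + 0.49) = 0.6577
Then adjust to 174 items: n = 174/48 = 3.6250
r_new = n·r_full / (1 + (n − 1)·r_full) = 2.3842 / 2.7265 ≈ 0.8745

0.87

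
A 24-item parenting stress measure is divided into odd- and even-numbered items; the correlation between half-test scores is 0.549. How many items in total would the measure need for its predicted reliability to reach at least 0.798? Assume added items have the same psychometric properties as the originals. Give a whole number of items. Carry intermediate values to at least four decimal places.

r_full = 2(0.549)/(1 + 0.549) = 0.7088
Solve Spearman-Brown for n: n = 0.798(1 − 0.7088) / [0.7088(1 − 0.798)] = 1.6230
Required items = 1.6230 × 24 = 38.95, so 39 items.

39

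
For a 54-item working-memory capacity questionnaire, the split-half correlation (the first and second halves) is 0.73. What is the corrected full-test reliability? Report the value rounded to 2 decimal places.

Apply the Spearman-Brown correction with n = 2:
r_full = 2(0.73) / (1 + 0.73)
r_full = 1.4600 / 1.7300 ≈ 0.8439

0.84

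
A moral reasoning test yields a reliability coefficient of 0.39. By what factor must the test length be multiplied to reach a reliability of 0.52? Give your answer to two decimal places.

Rearranging the Spearman-Brown formula for n,
n = r*(1 − r) / [ r (1 − r*) ]
n = [0.52 × 0.61] / [0.39 × 0.48]
n = 0.3172 / 0.1872 ≈ 1.6944

1.69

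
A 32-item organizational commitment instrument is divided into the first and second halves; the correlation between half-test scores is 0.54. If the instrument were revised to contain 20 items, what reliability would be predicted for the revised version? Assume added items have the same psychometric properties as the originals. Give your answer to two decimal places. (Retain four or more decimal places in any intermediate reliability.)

Spearman-Brown correction (n = 2): r_full = 2·0.54/(1 + 0.54) = 0.7013
Length factor from 32 to 20 items: n = 20/32 = 0.6250
r_new = n·r_full / (1 + (n − 1)·r_full) = 0.4383 / 0.7370 ≈ 0.5947

0.59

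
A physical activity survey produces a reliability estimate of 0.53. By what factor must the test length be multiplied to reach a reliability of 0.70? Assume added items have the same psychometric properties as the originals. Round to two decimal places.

Invert Spearman-Brown to solve for n:
n = r_target (1 − r_old) / [ r_old (1 − r_target) ]
n = 0.70 × (1 − 0.53) / [ 0.53 × (1 − 0.70) ]
n = 0.3290 / 0.1590 ≈ 2.0692

2.07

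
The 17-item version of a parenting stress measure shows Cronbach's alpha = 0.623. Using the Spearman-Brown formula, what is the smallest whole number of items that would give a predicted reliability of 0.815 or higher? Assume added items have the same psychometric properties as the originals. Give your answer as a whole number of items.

Invert Spearman-Brown to solve for n:
n = r_target (1 − r_old) / [ r_old (1 − r_target) ]
n = 0.815(1 − 0.623) / [0.623(1 − 0.815)]
  = 0.307255 / 0.115255 = 2.6659
2.6659 × 17 = 45.32 → 46 items

46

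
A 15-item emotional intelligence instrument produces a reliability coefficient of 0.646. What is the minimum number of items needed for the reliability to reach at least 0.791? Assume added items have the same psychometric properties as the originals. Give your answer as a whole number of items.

32

Spearman-Brown solved for the length factor n:
n = r*(1 − r) / [ r (1 − r*) ]
n = 0.791(1 − 0.646) / [0.646(1 − 0.791)]
n = 0.280014 / 0.135014 ≈ 2.0740
So the test needs 2.0740 × 15 ≈ 31.11 items; rounding up, 32.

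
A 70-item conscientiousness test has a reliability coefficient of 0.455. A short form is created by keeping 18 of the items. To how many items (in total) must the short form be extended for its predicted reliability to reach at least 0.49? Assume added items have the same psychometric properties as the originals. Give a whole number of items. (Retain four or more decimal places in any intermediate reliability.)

81

First, r for the 18-item form: n = 18/70 = 0.2571, so r_18 = 0.2571·0.455/(1 + (0.2571 − 1)·0.455) = 0.1767
Length factor from the short form to reach 0.49: n' = 0.49(1 − 0.1767) / [0.1767(1 − 0.49)] ≈ 4.4766
Total items = 4.4766 × 18 = 80.58, rounded up to 81.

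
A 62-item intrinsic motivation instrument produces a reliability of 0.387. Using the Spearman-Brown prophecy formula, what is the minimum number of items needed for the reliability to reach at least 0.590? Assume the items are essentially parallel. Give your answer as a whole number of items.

Spearman-Brown solved for the length factor n:
n = r_target (1 − r_old) / [ r_old (1 − r_target) ]
n = [0.590 × 0.613] / [0.387 × 0.410]
  = 0.361670 / 0.158670 = 2.2794
Items needed = n × 62 = 2.2794 × 62 ≈ 141.32 → round up to 142

142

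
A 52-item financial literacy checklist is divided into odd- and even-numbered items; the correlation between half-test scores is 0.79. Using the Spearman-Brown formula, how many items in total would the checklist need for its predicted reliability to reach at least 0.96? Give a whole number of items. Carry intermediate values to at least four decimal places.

166

Corrected full-test reliability: r_full = 2 × 0.79 / (1 + 0.79) ≈ 0.8827
n = r_tgt(1 − r_full) / [r_full(1 − r_tgt)] = 0.96 × 0.1173 / (0.8827 × 0.04) ≈ 3.1893
Items = 3.1893 × 52 ≈ 165.84 → 166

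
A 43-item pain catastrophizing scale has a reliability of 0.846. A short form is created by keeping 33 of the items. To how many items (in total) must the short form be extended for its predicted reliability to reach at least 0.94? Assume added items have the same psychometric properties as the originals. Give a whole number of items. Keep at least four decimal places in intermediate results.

First, r for the 33-item form: n = 33/43 = 0.7674, so r_33 = 0.7674·0.846/(1 + (0.7674 − 1)·0.846) = 0.8083
Then solve for n' with r_old = 0.8083, r_target = 0.94: n' = 0.94(1 − 0.8083)/[0.8083(1 − 0.94)] = 3.7156
Total items = 3.7156 × 33 = 122.61, rounded up to 123.

123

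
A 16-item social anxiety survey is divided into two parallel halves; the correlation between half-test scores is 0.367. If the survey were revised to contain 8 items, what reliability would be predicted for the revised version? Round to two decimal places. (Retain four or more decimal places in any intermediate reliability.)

0.37

Full-test reliability from the split-half r: r_full = 2(0.367)/(1 + 0.367) = 0.5369
Then adjust to 8 items: n = 8/16 = 0.5000
r_new = n·r_full / (1 + (n − 1)·r_full) = 0.2685 / 0.7315 ≈ 0.3671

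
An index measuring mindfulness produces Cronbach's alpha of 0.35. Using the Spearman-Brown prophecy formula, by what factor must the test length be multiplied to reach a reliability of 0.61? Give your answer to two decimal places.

Spearman-Brown solved for the length factor n:
n = r*(1 − r) / [ r (1 − r*) ]
n = 0.61(1 − 0.35) / [0.35(1 − 0.61)]
  = 0.3965 / 0.1365 = 2.9048

2.90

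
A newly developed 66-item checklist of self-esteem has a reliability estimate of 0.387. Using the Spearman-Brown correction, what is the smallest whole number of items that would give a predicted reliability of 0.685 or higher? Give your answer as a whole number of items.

n = 0.685 × (1 − 0.387) / [ 0.387 × (1 − 0.685) ]
n = 0.419905 / 0.121905 ≈ 3.4445
So the test needs 3.4445 × 66 ≈ 227.34 items; rounding up, 228.

228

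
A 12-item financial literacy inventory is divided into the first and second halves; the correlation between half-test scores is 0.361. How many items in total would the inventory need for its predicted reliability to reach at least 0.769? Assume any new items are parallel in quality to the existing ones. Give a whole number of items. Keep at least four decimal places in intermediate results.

Corrected full-test reliability: r_full = 2 × 0.361 / (1 + 0.361) ≈ 0.5305
Solve Spearman-Brown for n: n = 0.769(1 − 0.5305) / [0.5305(1 − 0.769)] = 2.9462
Required items = 2.9462 × 12 = 35.35, so 36 items.

36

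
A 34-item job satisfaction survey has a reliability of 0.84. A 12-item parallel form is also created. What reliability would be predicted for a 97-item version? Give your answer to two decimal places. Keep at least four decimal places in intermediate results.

The 12-item form is not needed; work directly from the 34-item form with n = 97/34 = 2.8529.
r_{97} = n·r / (1 + (n − 1)·r) = 2.3964 / 2.5564 ≈ 0.9374

0.94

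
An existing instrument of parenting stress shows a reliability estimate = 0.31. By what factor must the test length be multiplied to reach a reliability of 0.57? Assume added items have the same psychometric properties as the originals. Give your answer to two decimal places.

Rearranging the Spearman-Brown formula for n,
n = r*(1 − r) / [ r (1 − r*) ]
n = [0.57 × 0.69] / [0.31 × 0.43]
n = 0.3933 / 0.1333 ≈ 2.9505

2.95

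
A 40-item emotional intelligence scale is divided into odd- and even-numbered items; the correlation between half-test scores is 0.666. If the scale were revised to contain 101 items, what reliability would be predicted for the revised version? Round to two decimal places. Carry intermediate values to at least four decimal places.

Full-test reliability from the split-half r: r_full = 2(0.666)/(1 + 0.666) = 0.7995
Then adjust to 101 items: n = 101/40 = 2.5250
r_new = n·r_full / (1 + (n − 1)·r_full) = 2.0187 / 2.2192 ≈ 0.9097

0.91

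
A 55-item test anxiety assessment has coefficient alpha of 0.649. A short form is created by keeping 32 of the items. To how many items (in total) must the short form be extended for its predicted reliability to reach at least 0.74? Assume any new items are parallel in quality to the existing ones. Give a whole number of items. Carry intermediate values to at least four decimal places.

85

Short-form reliability: n = 32/55 = 0.5818; r_32 = n·r/(1+(n−1)r) ≈ 0.5182
Length factor from the short form to reach 0.74: n' = 0.74(1 − 0.5182) / [0.5182(1 − 0.74)] ≈ 2.6462
Total items = 2.6462 × 32 = 84.68, rounded up to 85.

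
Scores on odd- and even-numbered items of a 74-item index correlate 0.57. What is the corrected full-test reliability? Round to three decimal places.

0.726

The full test is twice the length of either half (n = 2).
r_full = 2r_hh / (1 + r_hh) = 2 × 0.57 / (1 + 0.57)
       = 1.1400 / 1.5700 = 0.7261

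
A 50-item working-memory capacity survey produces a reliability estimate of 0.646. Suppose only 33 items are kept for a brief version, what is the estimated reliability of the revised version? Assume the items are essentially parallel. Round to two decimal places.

0.55

The new length is 33/50 = 0.66 times the old.
By Spearman-Brown, r_new = n r / (1 + (n − 1) r).
r_new = 0.66·0.646 / [1 + (0.66 − 1)·0.646]
r_new = 0.4264 / 0.7804 ≈ 0.5464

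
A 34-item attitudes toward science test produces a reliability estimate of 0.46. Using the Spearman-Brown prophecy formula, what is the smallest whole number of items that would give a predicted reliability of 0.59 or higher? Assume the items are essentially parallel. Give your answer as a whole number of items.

Invert Spearman-Brown to solve for n:
n = r*(1 − r) / [ r (1 − r*) ]
n = 0.59 × (1 − 0.46) / [ 0.46 × (1 − 0.59) ]
  = 0.3186 / 0.1886 = 1.6893
Items needed = n × 34 = 1.6893 × 34 ≈ 57.44 → round up to 58

58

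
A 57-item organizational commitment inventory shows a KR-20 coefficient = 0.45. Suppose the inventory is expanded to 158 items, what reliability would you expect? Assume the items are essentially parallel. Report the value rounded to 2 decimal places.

0.69

Length ratio n = 158/57 = 2.7719
By Spearman-Brown, r_new = n r / (1 + (n − 1) r).
r_new = 2.7719·0.45 / [1 + (2.7719 − 1)·0.45]
     = 1.2474 / 1.7974 = 0.6940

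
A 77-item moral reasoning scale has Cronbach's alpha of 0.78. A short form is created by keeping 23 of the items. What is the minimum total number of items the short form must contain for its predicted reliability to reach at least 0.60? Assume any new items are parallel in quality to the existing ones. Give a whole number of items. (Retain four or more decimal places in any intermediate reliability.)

First, r for the 23-item form: n = 23/77 = 0.2987, so r_23 = 0.2987·0.78/(1 + (0.2987 − 1)·0.78) = 0.5143
Then solve for n' with r_old = 0.5143, r_target = 0.60: n' = 0.60(1 − 0.5143)/[0.5143(1 − 0.60)] = 1.4166
Total items = 1.4166 × 23 = 32.58, rounded up to 33.

33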